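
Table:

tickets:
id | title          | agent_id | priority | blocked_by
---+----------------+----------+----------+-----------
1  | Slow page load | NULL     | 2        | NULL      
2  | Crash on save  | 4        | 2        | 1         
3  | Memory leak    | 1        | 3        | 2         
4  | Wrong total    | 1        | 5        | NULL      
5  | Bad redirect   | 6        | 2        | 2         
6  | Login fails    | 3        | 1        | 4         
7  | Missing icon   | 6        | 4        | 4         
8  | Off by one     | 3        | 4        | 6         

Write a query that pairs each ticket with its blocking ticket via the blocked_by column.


This is a self-join: tickets is joined to a second copy of itself, matching each row's blocked_by to another row's id. Use LEFT JOIN so rows with blocked_by=NULL are kept.
  - ticket 1 (Slow page load): blocked_by=NULL -> NULL
  - ticket 2 (Crash on save): blocked_by=1 -> Slow page load
  - ticket 3 (Memory leak): blocked_by=2 -> Crash on save
  - ticket 4 (Wrong total): blocked_by=NULL -> NULL
  - ticket 5 (Bad redirect): blocked_by=2 -> Crash on save
  - ticket 6 (Login fails): blocked_by=4 -> Wrong total
  - ticket 7 (Missing icon): blocked_by=4 -> Wrong total
  - ticket 8 (Off by one): blocked_by=6 -> Login fails

SQL:
SELECT a.title AS item, b.title AS blocked_by
FROM tickets a
LEFT JOIN tickets b ON a.blocked_by = b.id

Result:
item           | blocked_by    
---------------+---------------
Slow page load | NULL          
Crash on save  | Slow page load
Memory leak    | Crash on save 
Wrong total    | NULL          
Bad redirect   | Crash on save 
Login fails    | Wrong total   
Missing icon   | Wrong total   
Off by one     | Login fails   


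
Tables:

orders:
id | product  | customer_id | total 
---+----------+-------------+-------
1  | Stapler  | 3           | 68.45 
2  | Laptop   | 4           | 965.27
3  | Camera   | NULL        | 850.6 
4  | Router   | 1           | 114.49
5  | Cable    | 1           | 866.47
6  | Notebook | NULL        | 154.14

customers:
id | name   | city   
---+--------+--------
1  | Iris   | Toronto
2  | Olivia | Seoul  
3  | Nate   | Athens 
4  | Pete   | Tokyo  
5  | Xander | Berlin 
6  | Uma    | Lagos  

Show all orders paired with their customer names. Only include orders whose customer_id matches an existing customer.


INNER JOIN keeps only orders rows whose customer_id matches an id in customers. Walk through each order:
  - order 1 (Stapler): customer_id=3 -> matches Nate
  - order 2 (Laptop): customer_id=4 -> matches Pete
  - order 3 (Camera): customer_id=NULL, no match -> dropped
  - order 4 (Router): customer_id=1 -> matches Iris
  - order 5 (Cable): customer_id=1 -> matches Iris
  - order 6 (Notebook): customer_id=NULL, no match -> dropped
So 2 of 6 rows are dropped.

SQL:
SELECT a.product, b.name AS customer
FROM orders a
INNER JOIN customers b ON a.customer_id = b.id

Result:
product | customer
--------+---------
Stapler | Nate    
Laptop  | Pete    
Router  | Iris    
Cable   | Iris    


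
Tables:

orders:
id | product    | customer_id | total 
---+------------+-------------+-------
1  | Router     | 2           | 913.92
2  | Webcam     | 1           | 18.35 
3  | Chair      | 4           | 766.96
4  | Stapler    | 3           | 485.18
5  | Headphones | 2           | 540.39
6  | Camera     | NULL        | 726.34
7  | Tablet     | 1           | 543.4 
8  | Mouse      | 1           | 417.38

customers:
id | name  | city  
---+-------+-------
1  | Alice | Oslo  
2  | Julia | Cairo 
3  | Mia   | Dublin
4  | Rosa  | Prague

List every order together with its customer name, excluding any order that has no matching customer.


INNER JOIN keeps only orders rows whose customer_id matches an id in customers. Walk through each order:
  - order 1 (Router): customer_id=2 -> matches Julia
  - order 2 (Webcam): customer_id=1 -> matches Alice
  - order 3 (Chair): customer_id=4 -> matches Rosa
  - order 4 (Stapler): customer_id=3 -> matches Mia
  - order 5 (Headphones): customer_id=2 -> matches Julia
  - order 6 (Camera): customer_id=NULL, no match -> dropped
  - order 7 (Tablet): customer_id=1 -> matches Alice
  - order 8 (Mouse): customer_id=1 -> matches Alice
So 1 of 8 rows is dropped.

SQL:
SELECT a.product, b.name AS customer
FROM orders a
INNER JOIN customers b ON a.customer_id = b.id

Result:
product    | customer
-----------+---------
Router     | Julia   
Webcam     | Alice   
Chair      | Rosa    
Stapler    | Mia     
Headphones | Julia   
Tablet     | Alice   
Mouse      | Alice   


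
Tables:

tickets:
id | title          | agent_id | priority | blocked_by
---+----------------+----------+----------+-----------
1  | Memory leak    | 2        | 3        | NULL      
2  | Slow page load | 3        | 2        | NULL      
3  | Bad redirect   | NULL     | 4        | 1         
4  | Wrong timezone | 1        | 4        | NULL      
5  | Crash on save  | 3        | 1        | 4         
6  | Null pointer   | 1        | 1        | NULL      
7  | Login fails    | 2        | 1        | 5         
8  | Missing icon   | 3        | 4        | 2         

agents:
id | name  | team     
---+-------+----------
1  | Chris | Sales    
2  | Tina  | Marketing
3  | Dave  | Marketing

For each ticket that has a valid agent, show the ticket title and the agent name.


INNER JOIN keeps only tickets rows whose agent_id matches an id in agents. Walk through each ticket:
  - ticket 1 (Memory leak): agent_id=2 -> matches Tina
  - ticket 2 (Slow page load): agent_id=3 -> matches Dave
  - ticket 3 (Bad redirect): agent_id=NULL, no match -> dropped
  - ticket 4 (Wrong timezone): agent_id=1 -> matches Chris
  - ticket 5 (Crash on save): agent_id=3 -> matches Dave
  - ticket 6 (Null pointer): agent_id=1 -> matches Chris
  - ticket 7 (Login fails): agent_id=2 -> matches Tina
  - ticket 8 (Missing icon): agent_id=3 -> matches Dave
So 1 of 8 rows is dropped.

SQL:
SELECT a.title, b.name AS agent
FROM tickets a
INNER JOIN agents b ON a.agent_id = b.id

Result:
title          | agent
---------------+------
Memory leak    | Tina 
Slow page load | Dave 
Wrong timezone | Chris
Crash on save  | Dave 
Null pointer   | Chris
Login fails    | Tina 
Missing icon   | Dave 


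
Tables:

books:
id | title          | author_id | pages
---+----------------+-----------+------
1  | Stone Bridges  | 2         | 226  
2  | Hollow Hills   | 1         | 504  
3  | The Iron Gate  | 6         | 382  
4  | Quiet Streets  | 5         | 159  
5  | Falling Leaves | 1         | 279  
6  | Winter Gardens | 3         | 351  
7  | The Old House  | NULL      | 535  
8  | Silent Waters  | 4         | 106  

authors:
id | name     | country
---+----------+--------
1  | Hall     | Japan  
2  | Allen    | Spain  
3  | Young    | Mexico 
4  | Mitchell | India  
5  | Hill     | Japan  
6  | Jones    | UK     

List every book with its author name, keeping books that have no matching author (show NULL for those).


LEFT JOIN keeps every row from books (the left table); where author_id has no match in authors, the author columns become NULL. Walk through each book:
  - book 1 (Stone Bridges): author_id=2 -> matches Allen
  - book 2 (Hollow Hills): author_id=1 -> matches Hall
  - book 3 (The Iron Gate): author_id=6 -> matches Jones
  - book 4 (Quiet Streets): author_id=5 -> matches Hill
  - book 5 (Falling Leaves): author_id=1 -> matches Hall
  - book 6 (Winter Gardens): author_id=3 -> matches Young
  - book 7 (The Old House): author_id=NULL, no match -> kept with NULL
  - book 8 (Silent Waters): author_id=4 -> matches Mitchell
All 8 rows appear; 1 has NULL author.

SQL:
SELECT a.title, b.name AS author
FROM books a
LEFT JOIN authors b ON a.author_id = b.id

Result:
title          | author  
---------------+---------
Stone Bridges  | Allen   
Hollow Hills   | Hall    
The Iron Gate  | Jones   
Quiet Streets  | Hill    
Falling Leaves | Hall    
Winter Gardens | Young   
The Old House  | NULL    
Silent Waters  | Mitchell


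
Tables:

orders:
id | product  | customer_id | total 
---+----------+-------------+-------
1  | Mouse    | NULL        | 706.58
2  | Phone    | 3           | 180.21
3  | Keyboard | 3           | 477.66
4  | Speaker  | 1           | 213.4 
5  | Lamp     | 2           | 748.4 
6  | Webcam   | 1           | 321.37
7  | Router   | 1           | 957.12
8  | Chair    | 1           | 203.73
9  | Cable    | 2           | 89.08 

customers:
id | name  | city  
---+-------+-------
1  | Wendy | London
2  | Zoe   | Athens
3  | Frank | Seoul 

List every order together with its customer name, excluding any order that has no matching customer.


INNER JOIN keeps only orders rows whose customer_id matches an id in customers. Walk through each order:
  - order 1 (Mouse): customer_id=NULL, no match -> dropped
  - order 2 (Phone): customer_id=3 -> matches Frank
  - order 3 (Keyboard): customer_id=3 -> matches Frank
  - order 4 (Speaker): customer_id=1 -> matches Wendy
  - order 5 (Lamp): customer_id=2 -> matches Zoe
  - order 6 (Webcam): customer_id=1 -> matches Wendy
  - order 7 (Router): customer_id=1 -> matches Wendy
  - order 8 (Chair): customer_id=1 -> matches Wendy
  - order 9 (Cable): customer_id=2 -> matches Zoe
So 1 of 9 rows is dropped.

SQL:
SELECT a.product, b.name AS customer
FROM orders a
INNER JOIN customers b ON a.customer_id = b.id

Result:
product  | customer
---------+---------
Phone    | Frank   
Keyboard | Frank   
Speaker  | Wendy   
Lamp     | Zoe     
Webcam   | Wendy   
Router   | Wendy   
Chair    | Wendy   
Cable    | Zoe     


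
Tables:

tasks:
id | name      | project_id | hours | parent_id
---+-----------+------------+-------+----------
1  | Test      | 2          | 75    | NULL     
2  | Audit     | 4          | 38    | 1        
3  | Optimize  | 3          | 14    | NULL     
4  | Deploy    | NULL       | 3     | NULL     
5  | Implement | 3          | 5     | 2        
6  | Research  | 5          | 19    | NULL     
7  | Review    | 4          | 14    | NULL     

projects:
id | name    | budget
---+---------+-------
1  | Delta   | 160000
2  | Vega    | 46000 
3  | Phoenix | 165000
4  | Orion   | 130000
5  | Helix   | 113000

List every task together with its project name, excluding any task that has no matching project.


INNER JOIN keeps only tasks rows whose project_id matches an id in projects. Walk through each task:
  - task 1 (Test): project_id=2 -> matches Vega
  - task 2 (Audit): project_id=4 -> matches Orion
  - task 3 (Optimize): project_id=3 -> matches Phoenix
  - task 4 (Deploy): project_id=NULL, no match -> dropped
  - task 5 (Implement): project_id=3 -> matches Phoenix
  - task 6 (Research): project_id=5 -> matches Helix
  - task 7 (Review): project_id=4 -> matches Orion
So 1 of 7 rows is dropped.

SQL:
SELECT a.name, b.name AS project
FROM tasks a
INNER JOIN projects b ON a.project_id = b.id

Result:
name      | project
----------+--------
Test      | Vega   
Audit     | Orion  
Optimize  | Phoenix
Implement | Phoenix
Research  | Helix  
Review    | Orion  


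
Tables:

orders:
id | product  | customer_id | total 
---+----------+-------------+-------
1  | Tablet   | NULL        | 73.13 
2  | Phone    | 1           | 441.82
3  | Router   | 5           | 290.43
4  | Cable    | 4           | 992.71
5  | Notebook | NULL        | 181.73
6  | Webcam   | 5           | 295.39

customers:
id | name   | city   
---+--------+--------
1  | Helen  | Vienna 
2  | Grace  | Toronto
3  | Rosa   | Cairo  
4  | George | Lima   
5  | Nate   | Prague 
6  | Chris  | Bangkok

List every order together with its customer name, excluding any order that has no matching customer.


INNER JOIN keeps only orders rows whose customer_id matches an id in customers. Walk through each order:
  - order 1 (Tablet): customer_id=NULL, no match -> dropped
  - order 2 (Phone): customer_id=1 -> matches Helen
  - order 3 (Router): customer_id=5 -> matches Nate
  - order 4 (Cable): customer_id=4 -> matches George
  - order 5 (Notebook): customer_id=NULL, no match -> dropped
  - order 6 (Webcam): customer_id=5 -> matches Nate
So 2 of 6 rows are dropped.

SQL:
SELECT a.product, b.name AS customer
FROM orders a
INNER JOIN customers b ON a.customer_id = b.id

Result:
product | customer
--------+---------
Phone   | Helen   
Router  | Nate    
Cable   | George  
Webcam  | Nate    


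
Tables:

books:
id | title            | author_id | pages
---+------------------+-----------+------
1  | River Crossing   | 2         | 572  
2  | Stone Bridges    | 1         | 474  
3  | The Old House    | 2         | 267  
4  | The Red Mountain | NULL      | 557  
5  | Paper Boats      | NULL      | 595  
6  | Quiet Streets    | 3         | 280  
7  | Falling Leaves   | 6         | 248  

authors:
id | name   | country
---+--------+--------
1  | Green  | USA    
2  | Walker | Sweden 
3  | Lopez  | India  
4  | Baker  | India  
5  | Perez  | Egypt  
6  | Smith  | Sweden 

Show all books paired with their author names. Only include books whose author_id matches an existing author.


INNER JOIN keeps only books rows whose author_id matches an id in authors. Walk through each book:
  - book 1 (River Crossing): author_id=2 -> matches Walker
  - book 2 (Stone Bridges): author_id=1 -> matches Green
  - book 3 (The Old House): author_id=2 -> matches Walker
  - book 4 (The Red Mountain): author_id=NULL, no match -> dropped
  - book 5 (Paper Boats): author_id=NULL, no match -> dropped
  - book 6 (Quiet Streets): author_id=3 -> matches Lopez
  - book 7 (Falling Leaves): author_id=6 -> matches Smith
So 2 of 7 rows are dropped.

SQL:
SELECT a.title, b.name AS author
FROM books a
INNER JOIN authors b ON a.author_id = b.id

Result:
title          | author
---------------+-------
River Crossing | Walker
Stone Bridges  | Green 
The Old House  | Walker
Quiet Streets  | Lopez 
Falling Leaves | Smith 


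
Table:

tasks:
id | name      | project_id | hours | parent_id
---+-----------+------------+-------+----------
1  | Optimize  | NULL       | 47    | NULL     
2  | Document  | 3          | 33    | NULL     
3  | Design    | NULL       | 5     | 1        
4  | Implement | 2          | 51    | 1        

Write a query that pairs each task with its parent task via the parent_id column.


This is a self-join: tasks is joined to a second copy of itself, matching each row's parent_id to another row's id. Use LEFT JOIN so rows with parent_id=NULL are kept.
  - task 1 (Optimize): parent_id=NULL -> NULL
  - task 2 (Document): parent_id=NULL -> NULL
  - task 3 (Design): parent_id=1 -> Optimize
  - task 4 (Implement): parent_id=1 -> Optimize

SQL:
SELECT a.name AS item, b.name AS parent
FROM tasks a
LEFT JOIN tasks b ON a.parent_id = b.id

Result:
item      | parent  
----------+---------
Optimize  | NULL    
Document  | NULL    
Design    | Optimize
Implement | Optimize


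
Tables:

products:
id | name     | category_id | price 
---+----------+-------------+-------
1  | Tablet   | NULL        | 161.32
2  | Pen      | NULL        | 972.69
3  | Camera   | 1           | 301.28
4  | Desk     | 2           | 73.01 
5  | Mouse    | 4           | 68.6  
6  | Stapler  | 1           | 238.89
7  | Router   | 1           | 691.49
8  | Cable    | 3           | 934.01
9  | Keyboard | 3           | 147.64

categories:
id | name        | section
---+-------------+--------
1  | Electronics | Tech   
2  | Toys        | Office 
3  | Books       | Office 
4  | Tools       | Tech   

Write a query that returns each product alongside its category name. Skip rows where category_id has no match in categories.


INNER JOIN keeps only products rows whose category_id matches an id in categories. Walk through each product:
  - product 1 (Tablet): category_id=NULL, no match -> dropped
  - product 2 (Pen): category_id=NULL, no match -> dropped
  - product 3 (Camera): category_id=1 -> matches Electronics
  - product 4 (Desk): category_id=2 -> matches Toys
  - product 5 (Mouse): category_id=4 -> matches Tools
  - product 6 (Stapler): category_id=1 -> matches Electronics
  - product 7 (Router): category_id=1 -> matches Electronics
  - product 8 (Cable): category_id=3 -> matches Books
  - product 9 (Keyboard): category_id=3 -> matches Books
So 2 of 9 rows are dropped.

SQL:
SELECT a.name, b.name AS category
FROM products a
INNER JOIN categories b ON a.category_id = b.id

Result:
name     | category   
---------+------------
Camera   | Electronics
Desk     | Toys       
Mouse    | Tools      
Stapler  | Electronics
Router   | Electronics
Cable    | Books      
Keyboard | Books      


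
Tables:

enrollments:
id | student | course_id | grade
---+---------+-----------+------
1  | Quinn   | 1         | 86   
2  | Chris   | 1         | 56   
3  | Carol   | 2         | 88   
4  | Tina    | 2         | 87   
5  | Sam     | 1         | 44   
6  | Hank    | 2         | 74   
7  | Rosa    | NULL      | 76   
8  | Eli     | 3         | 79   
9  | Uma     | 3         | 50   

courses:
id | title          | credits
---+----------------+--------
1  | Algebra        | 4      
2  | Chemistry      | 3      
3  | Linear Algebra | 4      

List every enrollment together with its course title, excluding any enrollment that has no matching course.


INNER JOIN keeps only enrollments rows whose course_id matches an id in courses. Walk through each enrollment:
  - enrollment 1 (Quinn): course_id=1 -> matches Algebra
  - enrollment 2 (Chris): course_id=1 -> matches Algebra
  - enrollment 3 (Carol): course_id=2 -> matches Chemistry
  - enrollment 4 (Tina): course_id=2 -> matches Chemistry
  - enrollment 5 (Sam): course_id=1 -> matches Algebra
  - enrollment 6 (Hank): course_id=2 -> matches Chemistry
  - enrollment 7 (Rosa): course_id=NULL, no match -> dropped
  - enrollment 8 (Eli): course_id=3 -> matches Linear Algebra
  - enrollment 9 (Uma): course_id=3 -> matches Linear Algebra
So 1 of 9 rows is dropped.

SQL:
SELECT a.student, b.title AS course
FROM enrollments a
INNER JOIN courses b ON a.course_id = b.id

Result:
student | course        
--------+---------------
Quinn   | Algebra       
Chris   | Algebra       
Carol   | Chemistry     
Tina    | Chemistry     
Sam     | Algebra       
Hank    | Chemistry     
Eli     | Linear Algebra
Uma     | Linear Algebra


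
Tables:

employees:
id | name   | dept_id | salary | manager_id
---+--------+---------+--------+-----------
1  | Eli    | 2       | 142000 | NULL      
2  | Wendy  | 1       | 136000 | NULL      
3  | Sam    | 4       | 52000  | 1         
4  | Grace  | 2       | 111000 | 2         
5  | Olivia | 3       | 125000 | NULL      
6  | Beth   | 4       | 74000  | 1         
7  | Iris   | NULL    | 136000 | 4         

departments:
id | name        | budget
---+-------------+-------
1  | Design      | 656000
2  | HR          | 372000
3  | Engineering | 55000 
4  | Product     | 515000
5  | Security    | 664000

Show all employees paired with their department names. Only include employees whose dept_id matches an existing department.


INNER JOIN keeps only employees rows whose dept_id matches an id in departments. Walk through each employee:
  - employee 1 (Eli): dept_id=2 -> matches HR
  - employee 2 (Wendy): dept_id=1 -> matches Design
  - employee 3 (Sam): dept_id=4 -> matches Product
  - employee 4 (Grace): dept_id=2 -> matches HR
  - employee 5 (Olivia): dept_id=3 -> matches Engineering
  - employee 6 (Beth): dept_id=4 -> matches Product
  - employee 7 (Iris): dept_id=NULL, no match -> dropped
So 1 of 7 rows is dropped.

SQL:
SELECT a.name, b.name AS department
FROM employees a
INNER JOIN departments b ON a.dept_id = b.id

Result:
name   | department 
-------+------------
Eli    | HR         
Wendy  | Design     
Sam    | Product    
Grace  | HR         
Olivia | Engineering
Beth   | Product    


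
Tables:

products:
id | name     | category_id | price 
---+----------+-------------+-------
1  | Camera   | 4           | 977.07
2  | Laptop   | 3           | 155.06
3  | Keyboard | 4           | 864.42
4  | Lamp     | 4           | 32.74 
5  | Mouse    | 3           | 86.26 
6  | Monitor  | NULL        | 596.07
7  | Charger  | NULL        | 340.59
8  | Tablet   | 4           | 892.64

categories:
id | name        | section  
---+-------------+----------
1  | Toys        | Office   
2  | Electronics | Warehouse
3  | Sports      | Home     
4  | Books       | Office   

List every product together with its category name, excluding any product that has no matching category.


INNER JOIN keeps only products rows whose category_id matches an id in categories. Walk through each product:
  - product 1 (Camera): category_id=4 -> matches Books
  - product 2 (Laptop): category_id=3 -> matches Sports
  - product 3 (Keyboard): category_id=4 -> matches Books
  - product 4 (Lamp): category_id=4 -> matches Books
  - product 5 (Mouse): category_id=3 -> matches Sports
  - product 6 (Monitor): category_id=NULL, no match -> dropped
  - product 7 (Charger): category_id=NULL, no match -> dropped
  - product 8 (Tablet): category_id=4 -> matches Books
So 2 of 8 rows are dropped.

SQL:
SELECT a.name, b.name AS category
FROM products a
INNER JOIN categories b ON a.category_id = b.id

Result:
name     | category
---------+---------
Camera   | Books   
Laptop   | Sports  
Keyboard | Books   
Lamp     | Books   
Mouse    | Sports  
Tablet   | Books   


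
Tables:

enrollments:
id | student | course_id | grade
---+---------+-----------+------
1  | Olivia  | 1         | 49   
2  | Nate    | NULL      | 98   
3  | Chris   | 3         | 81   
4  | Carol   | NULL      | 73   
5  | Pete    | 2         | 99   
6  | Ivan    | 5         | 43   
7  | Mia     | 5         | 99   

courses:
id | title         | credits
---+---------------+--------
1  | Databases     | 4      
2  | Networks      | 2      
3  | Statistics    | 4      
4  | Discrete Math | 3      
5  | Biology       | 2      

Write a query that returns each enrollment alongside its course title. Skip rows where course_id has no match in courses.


INNER JOIN keeps only enrollments rows whose course_id matches an id in courses. Walk through each enrollment:
  - enrollment 1 (Olivia): course_id=1 -> matches Databases
  - enrollment 2 (Nate): course_id=NULL, no match -> dropped
  - enrollment 3 (Chris): course_id=3 -> matches Statistics
  - enrollment 4 (Carol): course_id=NULL, no match -> dropped
  - enrollment 5 (Pete): course_id=2 -> matches Networks
  - enrollment 6 (Ivan): course_id=5 -> matches Biology
  - enrollment 7 (Mia): course_id=5 -> matches Biology
So 2 of 7 rows are dropped.

SQL:
SELECT a.student, b.title AS course
FROM enrollments a
INNER JOIN courses b ON a.course_id = b.id

Result:
student | course    
--------+-----------
Olivia  | Databases 
Chris   | Statistics
Pete    | Networks  
Ivan    | Biology   
Mia     | Biology   


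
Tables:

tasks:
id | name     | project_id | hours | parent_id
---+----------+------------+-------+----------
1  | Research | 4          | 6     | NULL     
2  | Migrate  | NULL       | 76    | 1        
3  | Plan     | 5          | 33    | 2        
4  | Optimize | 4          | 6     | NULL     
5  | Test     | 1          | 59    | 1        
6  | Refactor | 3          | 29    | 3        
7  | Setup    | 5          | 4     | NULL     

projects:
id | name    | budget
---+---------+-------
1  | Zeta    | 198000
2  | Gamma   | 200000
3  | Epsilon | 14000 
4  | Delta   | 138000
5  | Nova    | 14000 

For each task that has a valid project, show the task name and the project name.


INNER JOIN keeps only tasks rows whose project_id matches an id in projects. Walk through each task:
  - task 1 (Research): project_id=4 -> matches Delta
  - task 2 (Migrate): project_id=NULL, no match -> dropped
  - task 3 (Plan): project_id=5 -> matches Nova
  - task 4 (Optimize): project_id=4 -> matches Delta
  - task 5 (Test): project_id=1 -> matches Zeta
  - task 6 (Refactor): project_id=3 -> matches Epsilon
  - task 7 (Setup): project_id=5 -> matches Nova
So 1 of 7 rows is dropped.

SQL:
SELECT a.name, b.name AS project
FROM tasks a
INNER JOIN projects b ON a.project_id = b.id

Result:
name     | project
---------+--------
Research | Delta  
Plan     | Nova   
Optimize | Delta  
Test     | Zeta   
Refactor | Epsilon
Setup    | Nova   


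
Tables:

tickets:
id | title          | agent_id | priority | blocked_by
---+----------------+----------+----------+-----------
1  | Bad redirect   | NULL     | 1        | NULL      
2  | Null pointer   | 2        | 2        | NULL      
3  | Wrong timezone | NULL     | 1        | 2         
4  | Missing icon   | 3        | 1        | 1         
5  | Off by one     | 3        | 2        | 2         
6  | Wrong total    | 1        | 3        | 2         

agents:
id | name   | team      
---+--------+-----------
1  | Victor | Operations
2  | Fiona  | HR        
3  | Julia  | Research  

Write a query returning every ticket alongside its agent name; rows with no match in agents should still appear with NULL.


LEFT JOIN keeps every row from tickets (the left table); where agent_id has no match in agents, the agent columns become NULL. Walk through each ticket:
  - ticket 1 (Bad redirect): agent_id=NULL, no match -> kept with NULL
  - ticket 2 (Null pointer): agent_id=2 -> matches Fiona
  - ticket 3 (Wrong timezone): agent_id=NULL, no match -> kept with NULL
  - ticket 4 (Missing icon): agent_id=3 -> matches Julia
  - ticket 5 (Off by one): agent_id=3 -> matches Julia
  - ticket 6 (Wrong total): agent_id=1 -> matches Victor
All 6 rows appear; 2 have NULL agent.

SQL:
SELECT a.title, b.name AS agent
FROM tickets a
LEFT JOIN agents b ON a.agent_id = b.id

Result:
title          | agent 
---------------+-------
Bad redirect   | NULL  
Null pointer   | Fiona 
Wrong timezone | NULL  
Missing icon   | Julia 
Off by one     | Julia 
Wrong total    | Victor


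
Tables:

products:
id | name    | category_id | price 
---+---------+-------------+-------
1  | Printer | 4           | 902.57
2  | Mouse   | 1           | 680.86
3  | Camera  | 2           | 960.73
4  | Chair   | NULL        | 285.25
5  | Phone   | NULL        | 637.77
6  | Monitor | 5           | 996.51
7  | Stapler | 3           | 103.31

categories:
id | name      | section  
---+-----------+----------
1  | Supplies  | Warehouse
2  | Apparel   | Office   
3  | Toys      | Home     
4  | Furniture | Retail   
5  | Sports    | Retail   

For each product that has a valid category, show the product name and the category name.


INNER JOIN keeps only products rows whose category_id matches an id in categories. Walk through each product:
  - product 1 (Printer): category_id=4 -> matches Furniture
  - product 2 (Mouse): category_id=1 -> matches Supplies
  - product 3 (Camera): category_id=2 -> matches Apparel
  - product 4 (Chair): category_id=NULL, no match -> dropped
  - product 5 (Phone): category_id=NULL, no match -> dropped
  - product 6 (Monitor): category_id=5 -> matches Sports
  - product 7 (Stapler): category_id=3 -> matches Toys
So 2 of 7 rows are dropped.

SQL:
SELECT a.name, b.name AS category
FROM products a
INNER JOIN categories b ON a.category_id = b.id

Result:
name    | category 
--------+----------
Printer | Furniture
Mouse   | Supplies 
Camera  | Apparel  
Monitor | Sports   
Stapler | Toys     


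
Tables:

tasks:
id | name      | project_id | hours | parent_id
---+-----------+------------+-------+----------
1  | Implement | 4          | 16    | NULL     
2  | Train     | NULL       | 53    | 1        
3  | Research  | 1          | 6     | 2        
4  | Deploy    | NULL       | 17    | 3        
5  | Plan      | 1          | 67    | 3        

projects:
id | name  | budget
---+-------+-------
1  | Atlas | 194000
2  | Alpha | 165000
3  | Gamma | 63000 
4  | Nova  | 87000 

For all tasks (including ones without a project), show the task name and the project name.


LEFT JOIN keeps every row from tasks (the left table); where project_id has no match in projects, the project columns become NULL. Walk through each task:
  - task 1 (Implement): project_id=4 -> matches Nova
  - task 2 (Train): project_id=NULL, no match -> kept with NULL
  - task 3 (Research): project_id=1 -> matches Atlas
  - task 4 (Deploy): project_id=NULL, no match -> kept with NULL
  - task 5 (Plan): project_id=1 -> matches Atlas
All 5 rows appear; 2 have NULL project.

SQL:
SELECT a.name, b.name AS project
FROM tasks a
LEFT JOIN projects b ON a.project_id = b.id

Result:
name      | project
----------+--------
Implement | Nova   
Train     | NULL   
Research  | Atlas  
Deploy    | NULL   
Plan      | Atlas  


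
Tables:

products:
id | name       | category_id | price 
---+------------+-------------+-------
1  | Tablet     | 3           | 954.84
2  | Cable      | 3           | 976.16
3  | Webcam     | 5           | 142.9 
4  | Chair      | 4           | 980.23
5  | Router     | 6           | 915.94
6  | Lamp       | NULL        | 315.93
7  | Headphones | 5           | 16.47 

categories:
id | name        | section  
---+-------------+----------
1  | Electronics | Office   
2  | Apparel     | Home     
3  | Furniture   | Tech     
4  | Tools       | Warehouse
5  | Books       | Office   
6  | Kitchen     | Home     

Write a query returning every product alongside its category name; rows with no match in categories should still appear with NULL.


LEFT JOIN keeps every row from products (the left table); where category_id has no match in categories, the category columns become NULL. Walk through each product:
  - product 1 (Tablet): category_id=3 -> matches Furniture
  - product 2 (Cable): category_id=3 -> matches Furniture
  - product 3 (Webcam): category_id=5 -> matches Books
  - product 4 (Chair): category_id=4 -> matches Tools
  - product 5 (Router): category_id=6 -> matches Kitchen
  - product 6 (Lamp): category_id=NULL, no match -> kept with NULL
  - product 7 (Headphones): category_id=5 -> matches Books
All 7 rows appear; 1 has NULL category.

SQL:
SELECT a.name, b.name AS category
FROM products a
LEFT JOIN categories b ON a.category_id = b.id

Result:
name       | category 
-----------+----------
Tablet     | Furniture
Cable      | Furniture
Webcam     | Books    
Chair      | Tools    
Router     | Kitchen  
Lamp       | NULL     
Headphones | Books    


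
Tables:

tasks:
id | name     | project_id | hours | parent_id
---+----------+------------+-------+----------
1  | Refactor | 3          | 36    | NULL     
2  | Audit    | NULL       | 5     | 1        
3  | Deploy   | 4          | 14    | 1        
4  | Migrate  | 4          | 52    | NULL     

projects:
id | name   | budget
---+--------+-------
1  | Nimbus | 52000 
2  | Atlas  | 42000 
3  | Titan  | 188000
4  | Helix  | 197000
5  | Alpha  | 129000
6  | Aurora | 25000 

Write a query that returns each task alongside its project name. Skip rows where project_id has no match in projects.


INNER JOIN keeps only tasks rows whose project_id matches an id in projects. Walk through each task:
  - task 1 (Refactor): project_id=3 -> matches Titan
  - task 2 (Audit): project_id=NULL, no match -> dropped
  - task 3 (Deploy): project_id=4 -> matches Helix
  - task 4 (Migrate): project_id=4 -> matches Helix
So 1 of 4 rows is dropped.

SQL:
SELECT a.name, b.name AS project
FROM tasks a
INNER JOIN projects b ON a.project_id = b.id

Result:
name     | project
---------+--------
Refactor | Titan  
Deploy   | Helix  
Migrate  | Helix  


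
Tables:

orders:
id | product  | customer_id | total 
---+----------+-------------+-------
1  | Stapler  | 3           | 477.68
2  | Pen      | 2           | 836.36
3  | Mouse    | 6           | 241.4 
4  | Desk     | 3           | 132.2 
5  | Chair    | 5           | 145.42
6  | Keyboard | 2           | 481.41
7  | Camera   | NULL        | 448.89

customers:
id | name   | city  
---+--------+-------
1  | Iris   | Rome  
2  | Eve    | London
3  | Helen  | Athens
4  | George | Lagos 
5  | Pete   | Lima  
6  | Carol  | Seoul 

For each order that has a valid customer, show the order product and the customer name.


INNER JOIN keeps only orders rows whose customer_id matches an id in customers. Walk through each order:
  - order 1 (Stapler): customer_id=3 -> matches Helen
  - order 2 (Pen): customer_id=2 -> matches Eve
  - order 3 (Mouse): customer_id=6 -> matches Carol
  - order 4 (Desk): customer_id=3 -> matches Helen
  - order 5 (Chair): customer_id=5 -> matches Pete
  - order 6 (Keyboard): customer_id=2 -> matches Eve
  - order 7 (Camera): customer_id=NULL, no match -> dropped
So 1 of 7 rows is dropped.

SQL:
SELECT a.product, b.name AS customer
FROM orders a
INNER JOIN customers b ON a.customer_id = b.id

Result:
product  | customer
---------+---------
Stapler  | Helen   
Pen      | Eve     
Mouse    | Carol   
Desk     | Helen   
Chair    | Pete    
Keyboard | Eve     


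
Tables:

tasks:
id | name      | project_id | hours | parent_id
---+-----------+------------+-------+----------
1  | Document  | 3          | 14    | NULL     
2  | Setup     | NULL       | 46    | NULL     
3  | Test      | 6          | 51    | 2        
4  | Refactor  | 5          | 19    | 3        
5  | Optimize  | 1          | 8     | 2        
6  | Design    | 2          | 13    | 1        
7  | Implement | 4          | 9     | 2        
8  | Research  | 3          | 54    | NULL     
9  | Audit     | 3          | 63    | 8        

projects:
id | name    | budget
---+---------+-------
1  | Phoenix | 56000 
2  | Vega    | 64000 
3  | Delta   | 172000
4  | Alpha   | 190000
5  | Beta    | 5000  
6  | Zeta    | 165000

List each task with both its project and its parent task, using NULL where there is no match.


Two LEFT JOINs from the same base table tasks: one to projects via project_id, one to tasks itself via parent_id. Both are LEFT so every task is preserved.
Match against projects:
  - task 1 (Document): project_id=3 -> matches Delta
  - task 2 (Setup): project_id=NULL, no match -> kept with NULL
  - task 3 (Test): project_id=6 -> matches Zeta
  - task 4 (Refactor): project_id=5 -> matches Beta
  - task 5 (Optimize): project_id=1 -> matches Phoenix
  - task 6 (Design): project_id=2 -> matches Vega
  - task 7 (Implement): project_id=4 -> matches Alpha
  - task 8 (Research): project_id=3 -> matches Delta
  - task 9 (Audit): project_id=3 -> matches Delta
Match against tasks (self):
  - task 1 (Document): parent_id=NULL -> NULL
  - task 2 (Setup): parent_id=NULL -> NULL
  - task 3 (Test): parent_id=2 -> Setup
  - task 4 (Refactor): parent_id=3 -> Test
  - task 5 (Optimize): parent_id=2 -> Setup
  - task 6 (Design): parent_id=1 -> Document
  - task 7 (Implement): parent_id=2 -> Setup
  - task 8 (Research): parent_id=NULL -> NULL
  - task 9 (Audit): parent_id=8 -> Research

SQL:
SELECT a.name, b.name AS project, c.name AS parent
FROM tasks a
LEFT JOIN projects b ON a.project_id = b.id
LEFT JOIN tasks c ON a.parent_id = c.id

Result:
name      | project | parent  
----------+---------+---------
Document  | Delta   | NULL    
Setup     | NULL    | NULL    
Test      | Zeta    | Setup   
Refactor  | Beta    | Test    
Optimize  | Phoenix | Setup   
Design    | Vega    | Document
Implement | Alpha   | Setup   
Research  | Delta   | NULL    
Audit     | Delta   | Research


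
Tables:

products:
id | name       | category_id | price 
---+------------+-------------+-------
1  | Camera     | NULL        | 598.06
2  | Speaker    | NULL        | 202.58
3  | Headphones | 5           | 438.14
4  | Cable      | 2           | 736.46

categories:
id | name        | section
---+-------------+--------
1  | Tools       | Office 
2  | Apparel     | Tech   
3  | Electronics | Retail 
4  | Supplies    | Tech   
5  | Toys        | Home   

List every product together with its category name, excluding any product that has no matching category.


INNER JOIN keeps only products rows whose category_id matches an id in categories. Walk through each product:
  - product 1 (Camera): category_id=NULL, no match -> dropped
  - product 2 (Speaker): category_id=NULL, no match -> dropped
  - product 3 (Headphones): category_id=5 -> matches Toys
  - product 4 (Cable): category_id=2 -> matches Apparel
So 2 of 4 rows are dropped.

SQL:
SELECT a.name, b.name AS category
FROM products a
INNER JOIN categories b ON a.category_id = b.id

Result:
name       | category
-----------+---------
Headphones | Toys    
Cable      | Apparel 


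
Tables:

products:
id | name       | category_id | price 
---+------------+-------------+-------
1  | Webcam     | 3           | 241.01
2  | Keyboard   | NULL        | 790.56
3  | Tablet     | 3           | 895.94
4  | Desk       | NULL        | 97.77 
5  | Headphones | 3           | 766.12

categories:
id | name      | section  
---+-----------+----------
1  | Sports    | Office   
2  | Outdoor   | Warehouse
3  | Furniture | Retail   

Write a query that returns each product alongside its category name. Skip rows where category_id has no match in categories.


INNER JOIN keeps only products rows whose category_id matches an id in categories. Walk through each product:
  - product 1 (Webcam): category_id=3 -> matches Furniture
  - product 2 (Keyboard): category_id=NULL, no match -> dropped
  - product 3 (Tablet): category_id=3 -> matches Furniture
  - product 4 (Desk): category_id=NULL, no match -> dropped
  - product 5 (Headphones): category_id=3 -> matches Furniture
So 2 of 5 rows are dropped.

SQL:
SELECT a.name, b.name AS category
FROM products a
INNER JOIN categories b ON a.category_id = b.id

Result:
name       | category 
-----------+----------
Webcam     | Furniture
Tablet     | Furniture
Headphones | Furniture


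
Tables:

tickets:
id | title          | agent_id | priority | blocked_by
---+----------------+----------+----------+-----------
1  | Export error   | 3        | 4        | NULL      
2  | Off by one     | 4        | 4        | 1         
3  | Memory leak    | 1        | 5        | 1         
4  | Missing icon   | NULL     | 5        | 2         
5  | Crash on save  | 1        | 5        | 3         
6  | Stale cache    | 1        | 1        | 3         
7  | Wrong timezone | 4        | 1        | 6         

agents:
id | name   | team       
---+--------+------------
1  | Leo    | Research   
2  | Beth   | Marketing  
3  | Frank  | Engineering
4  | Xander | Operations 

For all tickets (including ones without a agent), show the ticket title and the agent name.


LEFT JOIN keeps every row from tickets (the left table); where agent_id has no match in agents, the agent columns become NULL. Walk through each ticket:
  - ticket 1 (Export error): agent_id=3 -> matches Frank
  - ticket 2 (Off by one): agent_id=4 -> matches Xander
  - ticket 3 (Memory leak): agent_id=1 -> matches Leo
  - ticket 4 (Missing icon): agent_id=NULL, no match -> kept with NULL
  - ticket 5 (Crash on save): agent_id=1 -> matches Leo
  - ticket 6 (Stale cache): agent_id=1 -> matches Leo
  - ticket 7 (Wrong timezone): agent_id=4 -> matches Xander
All 7 rows appear; 1 has NULL agent.

SQL:
SELECT a.title, b.name AS agent
FROM tickets a
LEFT JOIN agents b ON a.agent_id = b.id

Result:
title          | agent 
---------------+-------
Export error   | Frank 
Off by one     | Xander
Memory leak    | Leo   
Missing icon   | NULL  
Crash on save  | Leo   
Stale cache    | Leo   
Wrong timezone | Xander


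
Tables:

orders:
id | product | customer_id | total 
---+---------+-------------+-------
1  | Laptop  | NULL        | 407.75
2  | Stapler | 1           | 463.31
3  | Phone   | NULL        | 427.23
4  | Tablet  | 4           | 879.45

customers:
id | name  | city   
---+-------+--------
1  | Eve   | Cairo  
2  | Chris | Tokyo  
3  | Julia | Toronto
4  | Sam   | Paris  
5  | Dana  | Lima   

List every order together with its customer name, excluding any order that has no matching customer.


INNER JOIN keeps only orders rows whose customer_id matches an id in customers. Walk through each order:
  - order 1 (Laptop): customer_id=NULL, no match -> dropped
  - order 2 (Stapler): customer_id=1 -> matches Eve
  - order 3 (Phone): customer_id=NULL, no match -> dropped
  - order 4 (Tablet): customer_id=4 -> matches Sam
So 2 of 4 rows are dropped.

SQL:
SELECT a.product, b.name AS customer
FROM orders a
INNER JOIN customers b ON a.customer_id = b.id

Result:
product | customer
--------+---------
Stapler | Eve     
Tablet  | Sam     


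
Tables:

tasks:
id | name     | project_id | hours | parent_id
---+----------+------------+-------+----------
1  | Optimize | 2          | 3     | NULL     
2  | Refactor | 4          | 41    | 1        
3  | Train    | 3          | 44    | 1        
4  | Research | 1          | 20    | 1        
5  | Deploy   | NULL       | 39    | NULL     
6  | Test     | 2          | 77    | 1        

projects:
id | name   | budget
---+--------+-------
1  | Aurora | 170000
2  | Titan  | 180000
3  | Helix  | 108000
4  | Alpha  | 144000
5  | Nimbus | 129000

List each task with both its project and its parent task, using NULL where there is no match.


Two LEFT JOINs from the same base table tasks: one to projects via project_id, one to tasks itself via parent_id. Both are LEFT so every task is preserved.
Match against projects:
  - task 1 (Optimize): project_id=2 -> matches Titan
  - task 2 (Refactor): project_id=4 -> matches Alpha
  - task 3 (Train): project_id=3 -> matches Helix
  - task 4 (Research): project_id=1 -> matches Aurora
  - task 5 (Deploy): project_id=NULL, no match -> kept with NULL
  - task 6 (Test): project_id=2 -> matches Titan
Match against tasks (self):
  - task 1 (Optimize): parent_id=NULL -> NULL
  - task 2 (Refactor): parent_id=1 -> Optimize
  - task 3 (Train): parent_id=1 -> Optimize
  - task 4 (Research): parent_id=1 -> Optimize
  - task 5 (Deploy): parent_id=NULL -> NULL
  - task 6 (Test): parent_id=1 -> Optimize

SQL:
SELECT a.name, b.name AS project, c.name AS parent
FROM tasks a
LEFT JOIN projects b ON a.project_id = b.id
LEFT JOIN tasks c ON a.parent_id = c.id

Result:
name     | project | parent  
---------+---------+---------
Optimize | Titan   | NULL    
Refactor | Alpha   | Optimize
Train    | Helix   | Optimize
Research | Aurora  | Optimize
Deploy   | NULL    | NULL    
Test     | Titan   | Optimize
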